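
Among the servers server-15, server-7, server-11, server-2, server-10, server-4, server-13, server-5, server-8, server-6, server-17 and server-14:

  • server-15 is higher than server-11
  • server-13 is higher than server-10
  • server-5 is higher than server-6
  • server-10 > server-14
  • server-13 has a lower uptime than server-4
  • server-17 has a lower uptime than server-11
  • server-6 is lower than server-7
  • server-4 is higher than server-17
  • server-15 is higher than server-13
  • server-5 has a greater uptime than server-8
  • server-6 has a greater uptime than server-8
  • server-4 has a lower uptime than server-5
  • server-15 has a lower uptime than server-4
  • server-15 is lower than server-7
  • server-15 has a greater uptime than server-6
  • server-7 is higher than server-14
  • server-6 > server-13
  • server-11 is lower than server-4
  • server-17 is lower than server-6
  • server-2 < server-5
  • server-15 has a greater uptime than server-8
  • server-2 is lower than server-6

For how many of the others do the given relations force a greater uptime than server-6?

From server-6 the given relations immediately reach server-15, server-7, server-5.
From those, server-4 — 4 in total.
No other element is forced above server-6 by the given relations, so the count is 4.

4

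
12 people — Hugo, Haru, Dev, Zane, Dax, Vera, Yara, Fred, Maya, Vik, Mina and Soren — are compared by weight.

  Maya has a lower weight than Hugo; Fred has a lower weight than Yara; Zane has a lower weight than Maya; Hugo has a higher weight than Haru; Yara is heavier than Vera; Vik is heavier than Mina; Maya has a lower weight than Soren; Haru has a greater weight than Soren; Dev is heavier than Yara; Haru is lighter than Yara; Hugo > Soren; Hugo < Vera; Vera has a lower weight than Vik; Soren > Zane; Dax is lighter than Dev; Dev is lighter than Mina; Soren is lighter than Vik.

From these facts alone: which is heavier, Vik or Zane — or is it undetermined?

Vik

Zane < Maya and Maya < Hugo give Zane < Hugo.
With Hugo < Vera: Zane < Maya < Hugo < Vera.
Then Vera < Yara extends the chain to Yara.
Then Yara < Dev extends the chain to Dev.
With Dev < Mina: Zane < Maya < Hugo < Vera < Yara < Dev < Mina.
Then Mina < Vik extends the chain to Vik.
So Vik is heavier.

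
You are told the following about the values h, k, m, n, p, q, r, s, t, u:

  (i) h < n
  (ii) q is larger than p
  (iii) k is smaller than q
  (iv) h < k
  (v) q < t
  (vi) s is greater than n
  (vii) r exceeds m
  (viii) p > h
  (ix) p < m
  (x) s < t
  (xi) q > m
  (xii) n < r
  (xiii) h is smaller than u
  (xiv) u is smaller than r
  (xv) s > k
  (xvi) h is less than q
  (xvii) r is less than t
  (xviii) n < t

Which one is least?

h

Chaining upward from h: directly above it, p, n, k, u, q; then m, s, r, t.
That covers every other element, and nothing is given below h, so h is the least.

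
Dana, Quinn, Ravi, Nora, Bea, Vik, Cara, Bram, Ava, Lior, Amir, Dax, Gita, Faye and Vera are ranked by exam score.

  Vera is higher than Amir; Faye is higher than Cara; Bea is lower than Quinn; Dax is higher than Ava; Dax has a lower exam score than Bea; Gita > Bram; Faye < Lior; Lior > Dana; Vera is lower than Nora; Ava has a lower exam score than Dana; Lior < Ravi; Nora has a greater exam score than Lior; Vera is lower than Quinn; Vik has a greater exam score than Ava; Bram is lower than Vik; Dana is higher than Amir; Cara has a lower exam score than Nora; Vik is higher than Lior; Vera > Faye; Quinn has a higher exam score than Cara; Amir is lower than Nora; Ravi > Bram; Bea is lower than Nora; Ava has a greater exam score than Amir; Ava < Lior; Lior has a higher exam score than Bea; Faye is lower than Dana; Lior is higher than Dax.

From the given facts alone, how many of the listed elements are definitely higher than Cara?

The elements the relations force above Cara are Faye, Vera, Dana, Lior, Ravi, Quinn, Nora, Vik — no chain reaches any other.
That is 8.

8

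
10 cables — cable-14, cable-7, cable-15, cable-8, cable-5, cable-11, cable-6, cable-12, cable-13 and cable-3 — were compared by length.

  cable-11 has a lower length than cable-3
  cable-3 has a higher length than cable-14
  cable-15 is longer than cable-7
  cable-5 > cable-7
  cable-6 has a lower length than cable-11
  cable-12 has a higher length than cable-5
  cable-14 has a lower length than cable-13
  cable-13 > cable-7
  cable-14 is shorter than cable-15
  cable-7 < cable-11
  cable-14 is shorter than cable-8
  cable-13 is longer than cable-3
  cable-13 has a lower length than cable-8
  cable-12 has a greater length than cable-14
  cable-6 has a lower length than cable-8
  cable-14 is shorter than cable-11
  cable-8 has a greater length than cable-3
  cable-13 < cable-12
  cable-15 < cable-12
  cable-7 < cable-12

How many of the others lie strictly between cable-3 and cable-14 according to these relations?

Chaining upward from cable-14 reaches: cable-11, cable-13, cable-15, cable-8, cable-12.
Chaining downward from cable-3 reaches: cable-6, cable-7, cable-11.
Strictly between cable-14 and cable-3 are those in both lists: cable-11 — 1 element.

1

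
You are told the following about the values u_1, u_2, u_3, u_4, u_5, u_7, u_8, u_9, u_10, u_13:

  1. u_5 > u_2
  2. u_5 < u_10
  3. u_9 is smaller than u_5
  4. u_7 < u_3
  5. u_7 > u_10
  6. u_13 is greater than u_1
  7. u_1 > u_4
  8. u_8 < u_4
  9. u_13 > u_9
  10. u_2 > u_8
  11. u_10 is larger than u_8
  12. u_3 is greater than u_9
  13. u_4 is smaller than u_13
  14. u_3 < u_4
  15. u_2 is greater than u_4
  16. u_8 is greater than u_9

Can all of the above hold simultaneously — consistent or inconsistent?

inconsistent

Chaining the given relations yields u_2 < u_5 < u_10 < u_7 < u_3 < u_4, so u_2 < u_4. But one relation states u_4 < u_2. These cannot both hold.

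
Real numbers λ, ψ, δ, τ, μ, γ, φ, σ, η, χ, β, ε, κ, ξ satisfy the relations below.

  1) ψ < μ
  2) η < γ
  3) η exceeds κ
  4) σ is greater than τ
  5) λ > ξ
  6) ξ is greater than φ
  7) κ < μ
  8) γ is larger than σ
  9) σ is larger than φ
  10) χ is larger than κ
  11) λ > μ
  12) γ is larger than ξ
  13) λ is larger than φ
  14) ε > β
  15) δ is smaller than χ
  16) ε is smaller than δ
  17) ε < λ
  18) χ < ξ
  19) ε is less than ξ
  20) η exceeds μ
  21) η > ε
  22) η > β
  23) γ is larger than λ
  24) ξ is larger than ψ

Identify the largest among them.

γ

β is not greatest since β < η; ψ is not greatest since ψ < ξ; κ is not greatest since κ < η; φ is not greatest since φ < σ; ε is not greatest since ε < ξ; τ is not greatest since τ < σ; δ is not greatest since δ < χ; χ is not greatest since χ < ξ; μ is not greatest since μ < λ; ξ is not greatest since ξ < γ; σ is not greatest since σ < γ; η is not greatest since η < γ; λ is not greatest since λ < γ.
Only γ has nothing above it, so γ is the largest.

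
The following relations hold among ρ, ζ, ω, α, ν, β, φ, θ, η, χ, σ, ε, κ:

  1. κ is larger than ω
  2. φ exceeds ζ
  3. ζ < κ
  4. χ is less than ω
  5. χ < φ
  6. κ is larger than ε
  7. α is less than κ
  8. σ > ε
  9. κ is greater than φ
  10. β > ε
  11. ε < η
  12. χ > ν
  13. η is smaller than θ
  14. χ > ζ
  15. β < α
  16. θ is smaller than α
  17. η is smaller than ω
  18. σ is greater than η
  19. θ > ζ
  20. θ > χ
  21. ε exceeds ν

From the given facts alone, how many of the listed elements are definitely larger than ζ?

Directly above ζ: χ, θ, φ, κ.
One step further: α, ω (6 so far).
Nothing else is reachable above ζ; 6 in all.

6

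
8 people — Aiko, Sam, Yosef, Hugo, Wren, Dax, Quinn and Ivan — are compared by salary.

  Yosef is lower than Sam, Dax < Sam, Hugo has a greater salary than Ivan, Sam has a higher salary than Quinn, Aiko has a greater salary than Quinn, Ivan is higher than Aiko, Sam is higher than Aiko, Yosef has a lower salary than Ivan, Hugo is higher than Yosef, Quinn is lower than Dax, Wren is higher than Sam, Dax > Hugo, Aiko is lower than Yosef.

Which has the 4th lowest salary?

Piecing the relations together gives one ordering: Quinn < Aiko < Yosef < Ivan < Hugo < Dax < Sam < Wren.
The 4th smallest is Ivan.

Ivan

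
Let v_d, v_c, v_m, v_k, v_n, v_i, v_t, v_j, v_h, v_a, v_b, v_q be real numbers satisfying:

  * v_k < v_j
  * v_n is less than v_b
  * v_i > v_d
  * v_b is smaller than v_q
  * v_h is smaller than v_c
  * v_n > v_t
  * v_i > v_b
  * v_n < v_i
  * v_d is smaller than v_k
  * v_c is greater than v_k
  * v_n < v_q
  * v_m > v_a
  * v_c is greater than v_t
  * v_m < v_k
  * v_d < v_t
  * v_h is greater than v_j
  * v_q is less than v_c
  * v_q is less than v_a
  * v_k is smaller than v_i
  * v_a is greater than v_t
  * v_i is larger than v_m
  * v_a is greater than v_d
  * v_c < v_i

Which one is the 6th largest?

v_m

Piecing the relations together gives one ordering: v_d < v_t < v_n < v_b < v_q < v_a < v_m < v_k < v_j < v_h < v_c < v_i.
Counting 6 from the largest end gives v_m.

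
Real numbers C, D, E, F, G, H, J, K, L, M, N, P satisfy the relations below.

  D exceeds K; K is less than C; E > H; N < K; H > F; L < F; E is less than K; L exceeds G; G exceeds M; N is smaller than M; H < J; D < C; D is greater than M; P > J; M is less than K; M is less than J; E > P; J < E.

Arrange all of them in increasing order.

Each adjacent pair is fixed by a given relation: N < M; M < G; G < L; L < F; F < H; H < J; J < P; P < E; E < K; K < D; D < C. Chaining them end to end gives the full order.

N < M < G < L < F < H < J < P < E < K < D < C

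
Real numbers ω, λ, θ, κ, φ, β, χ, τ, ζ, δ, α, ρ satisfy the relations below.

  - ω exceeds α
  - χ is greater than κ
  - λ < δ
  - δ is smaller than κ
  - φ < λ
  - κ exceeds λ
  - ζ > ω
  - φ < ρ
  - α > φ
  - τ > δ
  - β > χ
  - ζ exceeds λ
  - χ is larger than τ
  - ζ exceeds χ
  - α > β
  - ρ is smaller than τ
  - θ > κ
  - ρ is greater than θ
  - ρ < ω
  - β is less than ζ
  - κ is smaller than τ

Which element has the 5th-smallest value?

θ

Chaining the given pairs: φ < λ < δ < κ < θ < ρ < τ < χ < β < α < ω < ζ.
The 5th smallest is θ.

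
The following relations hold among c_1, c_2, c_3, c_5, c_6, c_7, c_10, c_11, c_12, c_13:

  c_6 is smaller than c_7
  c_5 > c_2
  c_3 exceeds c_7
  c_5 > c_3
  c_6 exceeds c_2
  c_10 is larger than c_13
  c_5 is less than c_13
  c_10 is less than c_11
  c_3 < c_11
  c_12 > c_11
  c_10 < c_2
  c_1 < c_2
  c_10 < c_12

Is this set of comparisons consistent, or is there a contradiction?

inconsistent

Chaining the given relations yields c_2 < c_6 < c_7 < c_3 < c_5 < c_13 < c_10, so c_2 < c_10. But one relation states c_10 < c_2. These cannot both hold.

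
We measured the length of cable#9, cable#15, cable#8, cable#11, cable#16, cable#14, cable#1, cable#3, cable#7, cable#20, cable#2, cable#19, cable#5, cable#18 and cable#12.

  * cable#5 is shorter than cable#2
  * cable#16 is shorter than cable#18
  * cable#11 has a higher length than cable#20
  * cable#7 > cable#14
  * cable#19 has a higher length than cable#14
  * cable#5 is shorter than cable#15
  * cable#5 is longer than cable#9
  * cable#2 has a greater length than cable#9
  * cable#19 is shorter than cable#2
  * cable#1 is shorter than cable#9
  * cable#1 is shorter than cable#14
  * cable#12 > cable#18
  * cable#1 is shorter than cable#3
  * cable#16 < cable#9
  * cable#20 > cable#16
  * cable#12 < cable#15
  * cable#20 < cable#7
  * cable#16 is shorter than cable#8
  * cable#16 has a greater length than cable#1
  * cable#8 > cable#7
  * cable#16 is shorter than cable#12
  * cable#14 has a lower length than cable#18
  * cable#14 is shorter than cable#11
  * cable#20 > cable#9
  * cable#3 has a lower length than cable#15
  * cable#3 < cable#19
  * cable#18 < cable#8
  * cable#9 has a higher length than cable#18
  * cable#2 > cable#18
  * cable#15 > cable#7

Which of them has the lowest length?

cable#14 is not least since cable#1 < cable#14; cable#16 is not least since cable#1 < cable#16; cable#18 is not least since cable#14 < cable#18; cable#12 is not least since cable#18 < cable#12; cable#9 is not least since cable#1 < cable#9; cable#3 is not least since cable#1 < cable#3; cable#5 is not least since cable#9 < cable#5; cable#20 is not least since cable#16 < cable#20; cable#19 is not least since cable#14 < cable#19; cable#2 is not least since cable#18 < cable#2; cable#7 is not least since cable#20 < cable#7; cable#8 is not least since cable#18 < cable#8; cable#11 is not least since cable#20 < cable#11; cable#15 is not least since cable#7 < cable#15.
Only cable#1 has nothing below it, so cable#1 is the lowest length.

cable#1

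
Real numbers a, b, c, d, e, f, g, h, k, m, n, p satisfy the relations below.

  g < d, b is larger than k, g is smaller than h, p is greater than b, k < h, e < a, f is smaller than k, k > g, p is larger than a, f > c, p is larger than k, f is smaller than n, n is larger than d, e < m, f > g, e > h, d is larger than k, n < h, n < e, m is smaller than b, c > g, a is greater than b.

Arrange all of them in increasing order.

g < c < f < k < d < n < h < e < m < b < a < p

The consecutive links are each given: g < c; c < f; f < k; k < d; d < n; n < h; h < e; e < m; m < b; b < a; a < p.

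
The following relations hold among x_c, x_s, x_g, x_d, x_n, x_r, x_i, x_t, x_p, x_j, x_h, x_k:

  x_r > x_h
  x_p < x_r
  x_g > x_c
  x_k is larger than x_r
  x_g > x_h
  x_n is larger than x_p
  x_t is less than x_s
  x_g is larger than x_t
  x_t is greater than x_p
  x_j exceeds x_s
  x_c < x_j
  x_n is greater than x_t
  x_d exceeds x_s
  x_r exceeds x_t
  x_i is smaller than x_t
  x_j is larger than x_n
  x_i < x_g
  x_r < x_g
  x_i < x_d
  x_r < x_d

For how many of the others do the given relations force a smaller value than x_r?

Directly below x_r: x_p, x_t, x_h.
One step further: x_i (4 so far).
Nothing else is reachable below x_r; 4 in all.

4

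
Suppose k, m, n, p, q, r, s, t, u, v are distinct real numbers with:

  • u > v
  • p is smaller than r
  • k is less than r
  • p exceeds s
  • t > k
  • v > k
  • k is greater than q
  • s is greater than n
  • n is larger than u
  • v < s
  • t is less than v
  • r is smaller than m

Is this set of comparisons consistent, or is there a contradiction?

Every relation is compatible with q < k < t < v < u < n < s < p < r < m; the set is consistent.

consistent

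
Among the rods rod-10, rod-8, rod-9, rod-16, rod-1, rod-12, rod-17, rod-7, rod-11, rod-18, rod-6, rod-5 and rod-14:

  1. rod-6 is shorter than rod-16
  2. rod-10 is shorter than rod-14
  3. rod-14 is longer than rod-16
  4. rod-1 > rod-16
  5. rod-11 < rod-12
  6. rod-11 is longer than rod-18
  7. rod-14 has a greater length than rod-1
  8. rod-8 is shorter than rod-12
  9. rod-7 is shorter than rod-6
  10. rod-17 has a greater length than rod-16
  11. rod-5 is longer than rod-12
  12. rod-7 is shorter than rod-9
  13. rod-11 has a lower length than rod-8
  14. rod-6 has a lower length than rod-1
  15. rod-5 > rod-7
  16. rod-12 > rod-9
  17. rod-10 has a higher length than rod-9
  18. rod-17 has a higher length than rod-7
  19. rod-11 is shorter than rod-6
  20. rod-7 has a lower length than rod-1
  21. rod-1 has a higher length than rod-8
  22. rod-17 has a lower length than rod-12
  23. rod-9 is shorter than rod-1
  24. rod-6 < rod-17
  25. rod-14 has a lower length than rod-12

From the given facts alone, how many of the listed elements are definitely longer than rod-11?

Directly above rod-11: rod-8, rod-6, rod-12.
One step further: rod-16, rod-1, rod-17, rod-5 (7 so far).
One step further: rod-14 (8 so far).
No other element is forced above rod-11 by the given relations, so the count is 8.

8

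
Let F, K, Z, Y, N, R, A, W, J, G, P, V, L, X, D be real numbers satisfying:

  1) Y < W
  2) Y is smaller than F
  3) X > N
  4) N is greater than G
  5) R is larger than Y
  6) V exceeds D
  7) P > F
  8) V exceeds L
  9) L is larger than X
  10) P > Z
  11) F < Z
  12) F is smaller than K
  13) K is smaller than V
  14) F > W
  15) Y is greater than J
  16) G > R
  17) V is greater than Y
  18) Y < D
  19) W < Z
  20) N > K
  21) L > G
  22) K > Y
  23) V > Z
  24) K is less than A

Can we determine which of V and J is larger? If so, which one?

J < Y and Y < F give J < F.
Then F < K extends the chain to K.
Then K < N extends the chain to N.
With N < X: J < Y < F < K < N < X.
Then X < L extends the chain to L.
Then L < V extends the chain to V.
So V is larger.

V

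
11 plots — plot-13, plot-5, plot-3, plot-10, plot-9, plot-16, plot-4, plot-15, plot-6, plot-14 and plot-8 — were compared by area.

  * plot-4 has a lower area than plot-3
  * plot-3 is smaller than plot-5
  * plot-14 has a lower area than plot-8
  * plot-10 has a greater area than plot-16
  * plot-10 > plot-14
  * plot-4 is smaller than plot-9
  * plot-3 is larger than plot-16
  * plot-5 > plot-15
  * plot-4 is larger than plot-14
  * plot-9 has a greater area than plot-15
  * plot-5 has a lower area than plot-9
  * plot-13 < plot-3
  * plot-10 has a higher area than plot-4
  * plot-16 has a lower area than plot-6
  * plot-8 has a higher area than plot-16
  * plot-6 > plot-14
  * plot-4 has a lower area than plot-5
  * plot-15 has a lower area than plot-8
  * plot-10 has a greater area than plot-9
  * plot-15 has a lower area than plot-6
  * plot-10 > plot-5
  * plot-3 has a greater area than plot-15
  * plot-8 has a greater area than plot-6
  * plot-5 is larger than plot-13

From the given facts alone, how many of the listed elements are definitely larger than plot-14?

7

Directly above plot-14: plot-6, plot-4, plot-10, plot-8.
One step further: plot-3, plot-5, plot-9 (7 so far).
Nothing else is reachable above plot-14; 7 in all.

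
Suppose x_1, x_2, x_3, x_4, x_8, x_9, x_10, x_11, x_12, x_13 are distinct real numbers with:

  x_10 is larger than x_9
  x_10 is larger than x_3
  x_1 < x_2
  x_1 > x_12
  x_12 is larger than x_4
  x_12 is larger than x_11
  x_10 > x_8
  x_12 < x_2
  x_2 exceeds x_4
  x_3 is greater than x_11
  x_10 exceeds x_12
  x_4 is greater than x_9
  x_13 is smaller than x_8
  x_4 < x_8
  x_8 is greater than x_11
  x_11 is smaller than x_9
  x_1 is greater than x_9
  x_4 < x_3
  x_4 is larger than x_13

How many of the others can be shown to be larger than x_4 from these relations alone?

From x_4 the given relations immediately reach x_3, x_8, x_12, x_2.
From those, x_10, x_1 — 6 in total.
No other element is forced above x_4 by the given relations, so the count is 6.

6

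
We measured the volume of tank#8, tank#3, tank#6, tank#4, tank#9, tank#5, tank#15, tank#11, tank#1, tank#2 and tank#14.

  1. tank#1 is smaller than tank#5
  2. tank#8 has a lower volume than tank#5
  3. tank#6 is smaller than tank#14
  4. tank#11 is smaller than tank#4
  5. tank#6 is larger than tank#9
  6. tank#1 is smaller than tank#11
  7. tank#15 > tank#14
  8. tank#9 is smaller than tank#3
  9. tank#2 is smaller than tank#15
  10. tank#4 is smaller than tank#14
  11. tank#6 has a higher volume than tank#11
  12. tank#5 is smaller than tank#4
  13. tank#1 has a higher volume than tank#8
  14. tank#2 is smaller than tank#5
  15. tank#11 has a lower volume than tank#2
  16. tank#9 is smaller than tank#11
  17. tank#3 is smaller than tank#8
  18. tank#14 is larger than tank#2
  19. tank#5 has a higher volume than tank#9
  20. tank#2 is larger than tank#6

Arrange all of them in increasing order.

tank#9 < tank#3 < tank#8 < tank#1 < tank#11 < tank#6 < tank#2 < tank#5 < tank#4 < tank#14 < tank#15

Nothing is placed below tank#9, so it is least; from there tank#9 < tank#3; tank#3 < tank#8; tank#8 < tank#1; tank#1 < tank#11; tank#11 < tank#6; tank#6 < tank#2; tank#2 < tank#5; tank#5 < tank#4; tank#4 < tank#14; tank#14 < tank#15, each given directly.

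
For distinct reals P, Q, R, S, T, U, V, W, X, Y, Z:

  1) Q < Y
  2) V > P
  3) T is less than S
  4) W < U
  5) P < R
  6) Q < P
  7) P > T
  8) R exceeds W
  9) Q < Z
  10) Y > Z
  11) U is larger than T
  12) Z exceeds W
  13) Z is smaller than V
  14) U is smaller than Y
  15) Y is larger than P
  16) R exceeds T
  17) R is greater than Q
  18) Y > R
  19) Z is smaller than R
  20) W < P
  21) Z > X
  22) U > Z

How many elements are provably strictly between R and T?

1

The relations place T below R. An element lies strictly between them when it is forced above T and also forced below R.
Above T: {S, U, P, V, Y}. Below R: {Q, X, W, Z, P}.
Intersection: {P} — 1.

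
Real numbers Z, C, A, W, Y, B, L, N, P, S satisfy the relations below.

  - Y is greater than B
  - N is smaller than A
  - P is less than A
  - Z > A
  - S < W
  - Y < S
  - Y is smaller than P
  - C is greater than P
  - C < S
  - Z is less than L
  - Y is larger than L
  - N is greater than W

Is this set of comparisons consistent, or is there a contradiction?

Chaining the given relations yields Y < P < C < S < W < N < A < Z < L, so Y < L. But one relation states L < Y. These cannot both hold.

inconsistent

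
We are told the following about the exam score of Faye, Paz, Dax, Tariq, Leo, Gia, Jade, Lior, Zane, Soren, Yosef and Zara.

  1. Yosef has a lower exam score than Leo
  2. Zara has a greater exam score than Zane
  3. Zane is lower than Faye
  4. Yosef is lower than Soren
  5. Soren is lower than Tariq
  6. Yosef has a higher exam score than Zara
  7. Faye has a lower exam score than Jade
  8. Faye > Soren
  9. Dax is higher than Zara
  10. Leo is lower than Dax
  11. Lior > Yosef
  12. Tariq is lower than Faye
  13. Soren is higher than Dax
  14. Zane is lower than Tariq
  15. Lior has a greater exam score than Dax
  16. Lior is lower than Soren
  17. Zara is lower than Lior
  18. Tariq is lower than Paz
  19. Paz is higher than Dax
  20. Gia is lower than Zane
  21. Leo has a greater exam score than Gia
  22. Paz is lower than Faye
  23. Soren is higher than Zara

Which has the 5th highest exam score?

The consecutive relations fix a unique order: Gia < Zane < Zara < Yosef < Leo < Dax < Lior < Soren < Tariq < Paz < Faye < Jade.
The 5th largest is Soren.

Soren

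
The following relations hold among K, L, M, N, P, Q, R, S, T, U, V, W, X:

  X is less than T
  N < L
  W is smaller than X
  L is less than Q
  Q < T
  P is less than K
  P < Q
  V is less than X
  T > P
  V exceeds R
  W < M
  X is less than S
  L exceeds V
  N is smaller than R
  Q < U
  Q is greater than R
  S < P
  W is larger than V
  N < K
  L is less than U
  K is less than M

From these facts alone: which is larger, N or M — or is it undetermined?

M

Link the given pairs in sequence: N < R; R < V; V < W; W < X; X < S; S < P; P < K; K < M.
Together: N < R < V < W < X < S < P < K < M.
So M is larger.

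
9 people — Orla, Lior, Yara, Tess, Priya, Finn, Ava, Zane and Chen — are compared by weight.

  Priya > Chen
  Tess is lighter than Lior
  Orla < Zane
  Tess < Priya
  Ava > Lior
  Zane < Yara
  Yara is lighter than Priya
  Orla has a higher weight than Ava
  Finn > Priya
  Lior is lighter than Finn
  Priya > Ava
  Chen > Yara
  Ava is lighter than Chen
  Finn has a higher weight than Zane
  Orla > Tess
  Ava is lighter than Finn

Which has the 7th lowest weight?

Chen

Chaining the given pairs: Tess < Lior < Ava < Orla < Zane < Yara < Chen < Priya < Finn.
Counting 7 from the smallest end gives Chen.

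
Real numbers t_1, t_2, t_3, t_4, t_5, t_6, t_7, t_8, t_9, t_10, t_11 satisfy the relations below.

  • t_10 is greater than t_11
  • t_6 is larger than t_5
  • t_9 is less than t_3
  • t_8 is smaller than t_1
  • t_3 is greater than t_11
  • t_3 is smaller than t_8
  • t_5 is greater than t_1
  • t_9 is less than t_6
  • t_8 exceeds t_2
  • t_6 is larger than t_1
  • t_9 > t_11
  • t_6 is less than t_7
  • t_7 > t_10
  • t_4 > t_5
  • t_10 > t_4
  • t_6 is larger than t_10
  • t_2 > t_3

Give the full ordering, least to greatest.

The consecutive links are each given: t_11 < t_9; t_9 < t_3; t_3 < t_2; t_2 < t_8; t_8 < t_1; t_1 < t_5; t_5 < t_4; t_4 < t_10; t_10 < t_6; t_6 < t_7.

t_11 < t_9 < t_3 < t_2 < t_8 < t_1 < t_5 < t_4 < t_10 < t_6 < t_7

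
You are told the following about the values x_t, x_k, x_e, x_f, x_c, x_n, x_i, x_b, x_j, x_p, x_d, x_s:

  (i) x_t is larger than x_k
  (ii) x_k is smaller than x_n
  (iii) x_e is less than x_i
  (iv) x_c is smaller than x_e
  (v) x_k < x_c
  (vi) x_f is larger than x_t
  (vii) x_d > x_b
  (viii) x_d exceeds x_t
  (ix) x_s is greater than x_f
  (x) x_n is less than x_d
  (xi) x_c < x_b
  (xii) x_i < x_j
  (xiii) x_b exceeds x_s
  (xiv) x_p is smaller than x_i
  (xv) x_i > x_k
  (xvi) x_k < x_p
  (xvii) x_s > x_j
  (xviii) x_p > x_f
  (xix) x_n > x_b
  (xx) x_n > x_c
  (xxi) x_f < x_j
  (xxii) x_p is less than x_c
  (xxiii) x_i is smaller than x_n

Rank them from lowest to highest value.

x_k < x_t < x_f < x_p < x_c < x_e < x_i < x_j < x_s < x_b < x_n < x_d

Each adjacent pair is fixed by a given relation: x_k < x_t; x_t < x_f; x_f < x_p; x_p < x_c; x_c < x_e; x_e < x_i; x_i < x_j; x_j < x_s; x_s < x_b; x_b < x_n; x_n < x_d. Chaining them end to end gives the full order.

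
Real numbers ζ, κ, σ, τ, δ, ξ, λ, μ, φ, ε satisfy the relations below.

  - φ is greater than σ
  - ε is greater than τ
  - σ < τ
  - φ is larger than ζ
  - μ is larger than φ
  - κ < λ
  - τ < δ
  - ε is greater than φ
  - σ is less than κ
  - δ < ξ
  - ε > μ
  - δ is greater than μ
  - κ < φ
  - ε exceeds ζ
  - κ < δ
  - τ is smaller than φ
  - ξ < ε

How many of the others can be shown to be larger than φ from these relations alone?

4

From φ the given relations immediately reach μ, ε.
From those, δ — 3 in total.
From those, ξ — 4 in total.
Nothing else is reachable above φ; 4 in all.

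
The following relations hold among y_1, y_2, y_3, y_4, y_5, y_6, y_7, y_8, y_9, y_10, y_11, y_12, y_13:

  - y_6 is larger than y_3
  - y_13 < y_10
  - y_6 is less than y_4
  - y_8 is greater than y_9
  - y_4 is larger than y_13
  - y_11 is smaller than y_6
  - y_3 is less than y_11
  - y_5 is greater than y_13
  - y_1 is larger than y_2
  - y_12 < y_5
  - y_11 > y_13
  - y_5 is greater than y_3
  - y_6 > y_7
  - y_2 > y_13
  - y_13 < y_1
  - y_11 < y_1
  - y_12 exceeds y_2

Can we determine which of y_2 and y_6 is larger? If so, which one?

undetermined

Following every chain through y_2: above y_2 we get y_12, y_1, y_5; below y_2 we get y_13.
y_6 is not reached, and no chain runs the other way from y_6 to y_2.
So the given relations leave the order of y_2 and y_6 undetermined.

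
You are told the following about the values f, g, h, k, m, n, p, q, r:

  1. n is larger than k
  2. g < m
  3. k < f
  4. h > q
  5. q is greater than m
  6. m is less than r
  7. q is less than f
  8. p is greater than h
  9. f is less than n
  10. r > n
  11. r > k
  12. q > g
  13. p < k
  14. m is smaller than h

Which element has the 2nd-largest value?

Piecing the relations together gives one ordering: g < m < q < h < p < k < f < n < r.
Counting 2 from the largest end gives n.

n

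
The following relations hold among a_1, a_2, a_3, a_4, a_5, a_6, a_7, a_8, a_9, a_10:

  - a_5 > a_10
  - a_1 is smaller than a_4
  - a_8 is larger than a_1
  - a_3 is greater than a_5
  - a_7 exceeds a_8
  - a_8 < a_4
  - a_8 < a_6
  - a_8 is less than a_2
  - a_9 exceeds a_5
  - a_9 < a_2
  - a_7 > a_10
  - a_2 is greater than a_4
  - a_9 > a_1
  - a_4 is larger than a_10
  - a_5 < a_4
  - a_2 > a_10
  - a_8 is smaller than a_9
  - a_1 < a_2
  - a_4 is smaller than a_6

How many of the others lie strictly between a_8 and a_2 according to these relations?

The relations place a_8 below a_2. An element lies strictly between them when it is forced above a_8 and also forced below a_2.
Above a_8: {a_4, a_9, a_6, a_7}. Below a_2: {a_1, a_10, a_5, a_4, a_9}.
Intersection: {a_4, a_9} — 2.

2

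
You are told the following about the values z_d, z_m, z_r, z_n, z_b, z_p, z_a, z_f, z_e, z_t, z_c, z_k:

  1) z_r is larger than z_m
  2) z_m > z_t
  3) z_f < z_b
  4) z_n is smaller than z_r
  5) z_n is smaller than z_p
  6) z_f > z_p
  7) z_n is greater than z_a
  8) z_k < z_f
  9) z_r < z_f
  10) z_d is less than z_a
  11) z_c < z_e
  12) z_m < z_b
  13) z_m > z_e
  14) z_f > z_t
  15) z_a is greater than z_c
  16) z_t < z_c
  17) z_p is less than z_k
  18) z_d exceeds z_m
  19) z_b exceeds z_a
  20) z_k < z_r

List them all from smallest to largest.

z_t < z_c < z_e < z_m < z_d < z_a < z_n < z_p < z_k < z_r < z_f < z_b

Nothing is placed below z_t, so it is least; from there z_t < z_c; z_c < z_e; z_e < z_m; z_m < z_d; z_d < z_a; z_a < z_n; z_n < z_p; z_p < z_k; z_k < z_r; z_r < z_f; z_f < z_b, each given directly.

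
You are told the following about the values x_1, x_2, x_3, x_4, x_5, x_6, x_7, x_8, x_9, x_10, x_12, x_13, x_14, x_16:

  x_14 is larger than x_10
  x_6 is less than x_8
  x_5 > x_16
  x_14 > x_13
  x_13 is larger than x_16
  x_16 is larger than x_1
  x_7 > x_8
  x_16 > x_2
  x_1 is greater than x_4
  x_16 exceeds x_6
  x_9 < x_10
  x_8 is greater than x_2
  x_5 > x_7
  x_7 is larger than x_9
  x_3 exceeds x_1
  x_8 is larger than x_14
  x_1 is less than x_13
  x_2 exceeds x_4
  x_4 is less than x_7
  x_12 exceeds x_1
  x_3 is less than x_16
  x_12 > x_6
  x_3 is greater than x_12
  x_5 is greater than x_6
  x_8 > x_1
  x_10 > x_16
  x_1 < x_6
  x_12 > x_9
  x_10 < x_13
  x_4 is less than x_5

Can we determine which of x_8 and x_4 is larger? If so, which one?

x_8

x_4 < x_1 < x_6 < x_12 < x_3 < x_16 < x_10 < x_13 < x_14 < x_8, by transitivity through x_1, x_6, x_12, x_3, x_16, x_10, x_13, x_14.
So x_8 is larger.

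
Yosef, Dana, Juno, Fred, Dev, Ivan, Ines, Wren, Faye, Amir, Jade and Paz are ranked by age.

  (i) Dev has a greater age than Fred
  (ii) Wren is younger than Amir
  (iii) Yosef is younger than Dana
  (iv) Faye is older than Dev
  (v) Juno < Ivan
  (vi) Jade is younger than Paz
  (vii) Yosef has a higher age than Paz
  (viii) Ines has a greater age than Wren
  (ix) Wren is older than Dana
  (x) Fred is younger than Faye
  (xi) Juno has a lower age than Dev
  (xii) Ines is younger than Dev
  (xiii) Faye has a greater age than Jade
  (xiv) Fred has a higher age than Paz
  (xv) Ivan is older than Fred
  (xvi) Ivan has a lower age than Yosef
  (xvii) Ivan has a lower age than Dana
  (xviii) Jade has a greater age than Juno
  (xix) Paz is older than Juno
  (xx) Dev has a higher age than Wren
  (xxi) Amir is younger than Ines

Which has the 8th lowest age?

Wren

The consecutive relations fix a unique order: Juno < Jade < Paz < Fred < Ivan < Yosef < Dana < Wren < Amir < Ines < Dev < Faye.
The 8th smallest is Wren.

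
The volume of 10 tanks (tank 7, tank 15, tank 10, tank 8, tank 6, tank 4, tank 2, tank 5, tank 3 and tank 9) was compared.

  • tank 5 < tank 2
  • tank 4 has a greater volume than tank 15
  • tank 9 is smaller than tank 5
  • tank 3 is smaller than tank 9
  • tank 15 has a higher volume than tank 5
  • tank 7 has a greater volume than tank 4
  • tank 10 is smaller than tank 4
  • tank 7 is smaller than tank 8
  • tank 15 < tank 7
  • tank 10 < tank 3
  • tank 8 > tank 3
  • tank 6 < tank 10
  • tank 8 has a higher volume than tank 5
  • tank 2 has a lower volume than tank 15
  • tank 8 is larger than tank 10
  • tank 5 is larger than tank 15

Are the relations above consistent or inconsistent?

Chaining the given relations yields tank 5 < tank 2 < tank 15, so tank 5 < tank 15. But one relation states tank 15 < tank 5. These cannot both hold.

inconsistent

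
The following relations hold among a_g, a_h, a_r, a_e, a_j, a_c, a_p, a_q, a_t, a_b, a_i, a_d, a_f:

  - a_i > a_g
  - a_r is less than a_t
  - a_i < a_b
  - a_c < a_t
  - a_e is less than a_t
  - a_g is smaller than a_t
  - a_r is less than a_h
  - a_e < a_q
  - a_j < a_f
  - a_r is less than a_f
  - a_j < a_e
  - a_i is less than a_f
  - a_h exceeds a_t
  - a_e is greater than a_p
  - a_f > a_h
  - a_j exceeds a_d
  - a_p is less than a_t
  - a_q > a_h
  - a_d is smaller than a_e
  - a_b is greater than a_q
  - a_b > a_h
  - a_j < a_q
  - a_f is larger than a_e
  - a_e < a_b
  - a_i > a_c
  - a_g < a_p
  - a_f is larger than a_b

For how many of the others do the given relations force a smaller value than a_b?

From a_b the given relations immediately reach a_e, a_h, a_i, a_q.
From those, a_d, a_r, a_j, a_g, a_c, a_p, a_t — 11 in total.
Nothing else is reachable below a_b; 11 in all.

11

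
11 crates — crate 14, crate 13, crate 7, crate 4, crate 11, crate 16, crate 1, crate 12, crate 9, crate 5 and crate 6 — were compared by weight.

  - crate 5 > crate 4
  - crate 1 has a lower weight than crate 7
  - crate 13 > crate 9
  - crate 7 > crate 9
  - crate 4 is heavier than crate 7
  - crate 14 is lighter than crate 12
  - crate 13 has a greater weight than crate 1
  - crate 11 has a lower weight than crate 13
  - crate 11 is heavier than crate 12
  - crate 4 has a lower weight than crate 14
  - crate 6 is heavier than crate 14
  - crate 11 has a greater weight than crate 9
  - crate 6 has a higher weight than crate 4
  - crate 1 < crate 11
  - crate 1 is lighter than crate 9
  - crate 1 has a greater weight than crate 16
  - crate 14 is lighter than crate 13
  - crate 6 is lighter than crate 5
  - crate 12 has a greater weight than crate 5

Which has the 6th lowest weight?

crate 14

Chaining the given pairs: crate 16 < crate 1 < crate 9 < crate 7 < crate 4 < crate 14 < crate 6 < crate 5 < crate 12 < crate 11 < crate 13.
The 6th smallest is crate 14.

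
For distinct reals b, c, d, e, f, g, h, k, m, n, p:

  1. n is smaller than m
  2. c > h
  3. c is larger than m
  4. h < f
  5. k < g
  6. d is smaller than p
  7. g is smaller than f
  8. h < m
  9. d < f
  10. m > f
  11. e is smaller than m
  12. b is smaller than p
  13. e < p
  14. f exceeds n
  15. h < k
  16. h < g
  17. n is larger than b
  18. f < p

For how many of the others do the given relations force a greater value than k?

Directly above k: g.
One step further: f (2 so far).
One step further: m, p (4 so far).
One step further: c (5 so far).
Nothing else is reachable above k; 5 in all.

5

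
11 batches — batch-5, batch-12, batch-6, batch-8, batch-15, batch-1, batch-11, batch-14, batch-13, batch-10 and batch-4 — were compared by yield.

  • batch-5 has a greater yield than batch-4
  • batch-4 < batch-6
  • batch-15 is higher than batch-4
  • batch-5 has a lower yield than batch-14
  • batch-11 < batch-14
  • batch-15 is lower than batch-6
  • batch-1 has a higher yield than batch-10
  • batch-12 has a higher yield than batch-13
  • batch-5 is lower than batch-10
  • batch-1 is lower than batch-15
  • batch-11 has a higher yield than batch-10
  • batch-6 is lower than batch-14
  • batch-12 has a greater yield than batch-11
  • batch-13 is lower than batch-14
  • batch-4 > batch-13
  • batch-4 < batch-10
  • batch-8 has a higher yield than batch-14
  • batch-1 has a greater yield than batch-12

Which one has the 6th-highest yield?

batch-12

The consecutive relations fix a unique order: batch-13 < batch-4 < batch-5 < batch-10 < batch-11 < batch-12 < batch-1 < batch-15 < batch-6 < batch-14 < batch-8.
The 6th largest is batch-12.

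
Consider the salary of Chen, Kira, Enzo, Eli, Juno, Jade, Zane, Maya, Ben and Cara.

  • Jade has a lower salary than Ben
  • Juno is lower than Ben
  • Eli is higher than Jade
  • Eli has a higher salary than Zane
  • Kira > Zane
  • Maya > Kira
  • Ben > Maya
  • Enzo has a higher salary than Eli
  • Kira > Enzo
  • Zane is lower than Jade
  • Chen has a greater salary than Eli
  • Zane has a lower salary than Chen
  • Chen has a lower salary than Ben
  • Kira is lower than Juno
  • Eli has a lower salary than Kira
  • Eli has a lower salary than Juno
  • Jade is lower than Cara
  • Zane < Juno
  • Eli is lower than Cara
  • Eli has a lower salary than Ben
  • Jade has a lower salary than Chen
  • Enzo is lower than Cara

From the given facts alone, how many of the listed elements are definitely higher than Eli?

From Eli the given relations immediately reach Enzo, Kira, Cara, Chen, Juno, Ben.
From those, Maya — 7 in total.
No other element is forced above Eli by the given relations, so the count is 7.

7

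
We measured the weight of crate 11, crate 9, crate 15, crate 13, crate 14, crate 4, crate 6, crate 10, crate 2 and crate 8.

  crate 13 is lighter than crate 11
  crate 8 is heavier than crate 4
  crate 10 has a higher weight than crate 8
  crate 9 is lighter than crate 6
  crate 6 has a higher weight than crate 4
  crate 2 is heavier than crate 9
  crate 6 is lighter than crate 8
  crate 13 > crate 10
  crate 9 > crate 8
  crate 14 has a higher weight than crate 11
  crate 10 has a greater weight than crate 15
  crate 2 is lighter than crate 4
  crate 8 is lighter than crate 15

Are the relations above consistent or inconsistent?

Chaining the given relations yields crate 9 < crate 2 < crate 4 < crate 6 < crate 8, so crate 9 < crate 8. But one relation states crate 8 < crate 9. These cannot both hold.

inconsistent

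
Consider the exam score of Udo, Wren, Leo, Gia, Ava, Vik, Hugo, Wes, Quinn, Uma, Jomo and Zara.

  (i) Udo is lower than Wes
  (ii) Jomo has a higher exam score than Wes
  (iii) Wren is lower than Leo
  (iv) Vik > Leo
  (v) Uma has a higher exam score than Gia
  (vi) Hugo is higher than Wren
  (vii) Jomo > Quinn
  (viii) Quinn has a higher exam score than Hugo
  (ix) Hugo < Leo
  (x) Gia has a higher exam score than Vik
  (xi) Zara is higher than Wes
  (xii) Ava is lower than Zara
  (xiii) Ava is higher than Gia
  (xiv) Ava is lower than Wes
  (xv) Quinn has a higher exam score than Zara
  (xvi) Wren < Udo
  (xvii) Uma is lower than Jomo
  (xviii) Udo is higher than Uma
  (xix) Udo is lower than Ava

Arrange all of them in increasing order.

Wren < Hugo < Leo < Vik < Gia < Uma < Udo < Ava < Wes < Zara < Quinn < Jomo

Each adjacent pair is fixed by a given relation: Wren < Hugo; Hugo < Leo; Leo < Vik; Vik < Gia; Gia < Uma; Uma < Udo; Udo < Ava; Ava < Wes; Wes < Zara; Zara < Quinn; Quinn < Jomo. Chaining them end to end gives the full order.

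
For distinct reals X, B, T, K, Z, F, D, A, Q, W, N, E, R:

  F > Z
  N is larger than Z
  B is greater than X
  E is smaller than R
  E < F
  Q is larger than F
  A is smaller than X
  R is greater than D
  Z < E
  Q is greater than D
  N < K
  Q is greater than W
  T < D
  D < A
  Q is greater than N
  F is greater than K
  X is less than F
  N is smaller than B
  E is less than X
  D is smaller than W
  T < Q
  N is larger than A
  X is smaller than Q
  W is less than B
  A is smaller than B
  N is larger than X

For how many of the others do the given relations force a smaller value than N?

The elements the relations force below N are Z, E, T, D, A, X — no chain reaches any other.
That is 6.

6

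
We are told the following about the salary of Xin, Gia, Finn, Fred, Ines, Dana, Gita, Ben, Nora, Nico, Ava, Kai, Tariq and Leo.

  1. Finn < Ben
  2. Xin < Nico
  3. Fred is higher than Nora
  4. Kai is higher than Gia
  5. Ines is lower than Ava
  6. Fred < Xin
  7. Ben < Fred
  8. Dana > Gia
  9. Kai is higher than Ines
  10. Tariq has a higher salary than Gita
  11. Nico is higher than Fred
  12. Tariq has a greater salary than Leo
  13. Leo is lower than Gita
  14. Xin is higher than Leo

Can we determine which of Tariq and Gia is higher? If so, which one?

Following every chain through Gia: above Gia we get Kai, Dana.
Tariq is not reached, and no chain runs the other way from Tariq to Gia.
So the given relations leave the order of Gia and Tariq undetermined.

undetermined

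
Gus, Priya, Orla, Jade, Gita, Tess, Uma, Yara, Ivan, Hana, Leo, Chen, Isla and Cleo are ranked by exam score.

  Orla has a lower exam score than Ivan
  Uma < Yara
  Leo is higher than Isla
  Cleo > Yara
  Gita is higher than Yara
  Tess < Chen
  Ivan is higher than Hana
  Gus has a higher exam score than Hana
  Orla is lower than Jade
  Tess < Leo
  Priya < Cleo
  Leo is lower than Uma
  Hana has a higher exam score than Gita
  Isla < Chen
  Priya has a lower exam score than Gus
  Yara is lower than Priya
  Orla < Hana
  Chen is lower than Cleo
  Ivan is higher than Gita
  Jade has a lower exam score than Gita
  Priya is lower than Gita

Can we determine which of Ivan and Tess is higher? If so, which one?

Tess < Leo and Leo < Uma give Tess < Uma.
With Uma < Yara: Tess < Leo < Uma < Yara.
With Yara < Priya: Tess < Leo < Uma < Yara < Priya.
With Priya < Gita: Tess < Leo < Uma < Yara < Priya < Gita.
Then Gita < Hana extends the chain to Hana.
Then Hana < Ivan extends the chain to Ivan.
So Ivan is higher.

Ivan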